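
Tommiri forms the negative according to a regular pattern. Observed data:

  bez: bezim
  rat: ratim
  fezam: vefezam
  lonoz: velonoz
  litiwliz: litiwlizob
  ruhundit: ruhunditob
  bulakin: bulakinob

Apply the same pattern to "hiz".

hizim

bez and lonoz both end in -z yet inflect differently (bezim, velonoz), so the final letter is not what conditions the rule; the number of vowels is.
"hiz" has 1 vowel. The stems with 1 vowel (bez → bezim, rat → ratim) add -im.
So hiz → hizim.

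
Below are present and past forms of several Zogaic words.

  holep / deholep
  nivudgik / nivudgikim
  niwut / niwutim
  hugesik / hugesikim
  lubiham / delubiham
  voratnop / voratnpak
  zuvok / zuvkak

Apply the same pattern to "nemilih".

nivudgik and zuvok both end in -k yet inflect differently (nivudgikim, zuvkak), so the final letter is not what conditions the rule; the last vowel is.
"nemilih" has last vowel 'i'. The stems whose last vowel is 'i' (nivudgik → nivudgikim, hugesik → hugesikim) add -im.
The other patterns: stems whose last vowel is 'o' delete the last vowel and add -ak; stems whose last vowel is 'a' or 'e' add the prefix de-.
So nemilih → nemilihim.

nemilihim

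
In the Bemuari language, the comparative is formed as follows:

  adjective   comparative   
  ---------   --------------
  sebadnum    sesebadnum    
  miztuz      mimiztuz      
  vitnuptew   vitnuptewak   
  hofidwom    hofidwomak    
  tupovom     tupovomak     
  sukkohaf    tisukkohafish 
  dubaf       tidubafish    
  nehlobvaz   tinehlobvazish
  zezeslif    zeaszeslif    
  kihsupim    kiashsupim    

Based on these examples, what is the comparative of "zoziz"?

zoasziz

sebadnum and hofidwom both end in -m yet inflect differently (sesebadnum, hofidwomak), so the final letter is not what conditions the rule; the last vowel is.
"zoziz" has last vowel 'i'. The stems whose last vowel is 'i' (zezeslif → zeaszeslif, kihsupim → kiashsupim) insert -as- after the first vowel.
The other patterns: stems whose last vowel is 'u' repeat the first consonant+vowel as a prefix; stems whose last vowel is 'e' or 'o' add -ak; stems whose last vowel is 'a' add ti- … -ish around the stem.
So zoziz → zoasziz.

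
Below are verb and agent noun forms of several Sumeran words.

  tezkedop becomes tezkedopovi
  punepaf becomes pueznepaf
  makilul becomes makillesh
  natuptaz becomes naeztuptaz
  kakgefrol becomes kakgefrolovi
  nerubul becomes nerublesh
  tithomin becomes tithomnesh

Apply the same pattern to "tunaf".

tueznaf

"tunaf" has last vowel 'a'. The stems whose last vowel is 'a' (natuptaz → naeztuptaz, punepaf → pueznepaf) insert -ez- after the first vowel.
The other patterns: stems whose last vowel is 'o' add -ovi; stems whose last vowel is 'i' or 'u' delete the last vowel and add -esh.
So tunaf → tueznaf.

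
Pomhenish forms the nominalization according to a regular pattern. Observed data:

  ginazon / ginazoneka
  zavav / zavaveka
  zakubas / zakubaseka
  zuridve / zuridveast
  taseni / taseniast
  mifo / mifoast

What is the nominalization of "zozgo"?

"zozgo" ends in a vowel. The stems ending in a vowel (zuridve → zuridveast, taseni → taseniast, mifo → mifoast) add -ast.
So zozgo → zozgoast.

zozgoast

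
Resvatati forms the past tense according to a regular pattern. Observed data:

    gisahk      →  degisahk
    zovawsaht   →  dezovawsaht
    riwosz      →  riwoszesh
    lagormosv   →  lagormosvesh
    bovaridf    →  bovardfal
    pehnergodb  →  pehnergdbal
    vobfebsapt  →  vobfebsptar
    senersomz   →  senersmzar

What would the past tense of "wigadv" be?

zovawsaht and vobfebsapt both end in -t yet inflect differently (dezovawsaht, vobfebsptar), so the final letter is not what conditions the rule; the second-to-last letter is.
"wigadv" has second-to-last letter 'd'. The stems whose second-to-last letter is 'd' (bovaridf → bovardfal, pehnergodb → pehnergdbal) delete the last vowel and add -al.
The other patterns: stems whose second-to-last letter is 'h' add the prefix de-; stems whose second-to-last letter is 's' add -esh; stems whose second-to-last letter is 'm' or 'p' delete the last vowel and add -ar.
So wigadv → wigdval.

wigdval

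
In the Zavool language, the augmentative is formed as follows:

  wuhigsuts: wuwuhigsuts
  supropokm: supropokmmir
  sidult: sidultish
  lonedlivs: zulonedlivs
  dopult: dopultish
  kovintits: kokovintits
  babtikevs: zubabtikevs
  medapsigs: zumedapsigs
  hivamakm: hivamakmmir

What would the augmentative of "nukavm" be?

"nukavm" has second-to-last letter 'v'. The stems whose second-to-last letter is 'v' (lonedlivs → zulonedlivs, babtikevs → zubabtikevs) add the prefix zu-.
The other patterns: stems whose second-to-last letter is 'k' double the final consonant and add -ir; stems whose second-to-last letter is 'l' add -ish; stems whose second-to-last letter is 't' repeat the first consonant+vowel as a prefix.
So nukavm → zunukavm.

zunukavm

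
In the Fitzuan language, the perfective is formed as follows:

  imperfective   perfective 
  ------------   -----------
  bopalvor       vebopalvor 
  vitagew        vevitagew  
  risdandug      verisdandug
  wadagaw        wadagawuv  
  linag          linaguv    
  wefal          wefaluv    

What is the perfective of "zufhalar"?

"zufhalar" has last vowel 'a'. The stems whose last vowel is 'a' (wadagaw → wadagawuv, wefal → wefaluv, linag → linaguv) add -uv.
The other pattern: stems whose last vowel is 'e', 'o' or 'u' add the prefix ve-.
So zufhalar → zufhalaruv.

zufhalaruv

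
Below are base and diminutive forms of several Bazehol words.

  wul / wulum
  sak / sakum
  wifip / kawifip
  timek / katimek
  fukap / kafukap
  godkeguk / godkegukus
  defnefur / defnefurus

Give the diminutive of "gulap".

sak and timek both end in -k yet inflect differently (sakum, katimek), so the final letter is not what conditions the rule; the number of vowels is.
"gulap" has 2 vowels. The stems with 2 vowels (wifip → kawifip, timek → katimek, fukap → kafukap) add the prefix ka-.
The other patterns: stems with 1 vowel add -um; stems with 3 vowels add -us.
So gulap → kagulap.

kagulap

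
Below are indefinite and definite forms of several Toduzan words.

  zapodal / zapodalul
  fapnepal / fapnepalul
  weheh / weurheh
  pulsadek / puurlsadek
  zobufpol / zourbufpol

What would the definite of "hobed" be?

"hobed" has last vowel 'e'. The stems whose last vowel is 'e' (weheh → weurheh, pulsadek → puurlsadek) insert -ur- after the first vowel.
The other pattern: stems whose last vowel is 'a' add -ul.
So hobed → hourbed.

hourbed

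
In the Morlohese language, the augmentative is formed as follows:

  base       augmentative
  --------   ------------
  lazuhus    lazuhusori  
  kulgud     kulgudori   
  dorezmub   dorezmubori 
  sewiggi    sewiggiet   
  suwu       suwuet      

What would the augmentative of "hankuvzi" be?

kulgud and suwu both have last vowel 'u' yet inflect differently (kulgudori, suwuet), so the last vowel is not what conditions the rule; whether the stem ends in a vowel or a consonant is.
"hankuvzi" ends in a vowel. The stems ending in a vowel (sewiggi → sewiggiet, suwu → suwuet) add -et.
So hankuvzi → hankuvziet.

hankuvziet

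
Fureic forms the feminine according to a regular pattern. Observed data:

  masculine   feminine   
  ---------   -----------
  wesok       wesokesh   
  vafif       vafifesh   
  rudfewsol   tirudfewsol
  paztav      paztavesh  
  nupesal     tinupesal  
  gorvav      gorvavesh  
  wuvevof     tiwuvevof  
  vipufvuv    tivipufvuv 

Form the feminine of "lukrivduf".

wuvevof and vafif both end in -f yet inflect differently (tiwuvevof, vafifesh), so the final letter is not what conditions the rule; the number of vowels is.
"lukrivduf" has 3 vowels. The stems with 3 vowels (rudfewsol → tirudfewsol, nupesal → tinupesal, vipufvuv → tivipufvuv) add the prefix ti-.
So lukrivduf → tilukrivduf.

tilukrivduf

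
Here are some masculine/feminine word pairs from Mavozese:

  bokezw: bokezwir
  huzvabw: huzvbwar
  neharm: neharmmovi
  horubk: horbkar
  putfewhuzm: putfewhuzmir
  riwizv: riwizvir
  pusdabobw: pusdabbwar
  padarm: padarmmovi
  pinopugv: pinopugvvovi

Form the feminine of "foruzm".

foruzmir

pusdabobw and bokezw both end in -w yet inflect differently (pusdabbwar, bokezwir), so the final letter is not what conditions the rule; the second-to-last letter is.
"foruzm" has second-to-last letter 'z'. The stems whose second-to-last letter is 'z' (bokezw → bokezwir, riwizv → riwizvir, putfewhuzm → putfewhuzmir) add -ir.
The other patterns: stems whose second-to-last letter is 'b' delete the last vowel and add -ar; stems whose second-to-last letter is 'g' or 'r' double the final consonant and add -ovi.
So foruzm → foruzmir.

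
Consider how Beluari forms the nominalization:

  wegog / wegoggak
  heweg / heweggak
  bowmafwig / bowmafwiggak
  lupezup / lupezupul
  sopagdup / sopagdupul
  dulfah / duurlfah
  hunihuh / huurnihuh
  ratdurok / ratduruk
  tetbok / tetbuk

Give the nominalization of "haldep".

haldepul

lupezup and hunihuh both have last vowel 'u' yet inflect differently (lupezupul, huurnihuh), so the last vowel is not what conditions the rule; the final letter is.
"haldep" ends in -p. The stems ending in -p (lupezup → lupezupul, sopagdup → sopagdupul) add -ul.
The other patterns: stems ending in -g double the final consonant and add -ak; stems ending in -h insert -ur- after the first vowel; stems ending in -k change the last vowel to 'u'.
So haldep → haldepul.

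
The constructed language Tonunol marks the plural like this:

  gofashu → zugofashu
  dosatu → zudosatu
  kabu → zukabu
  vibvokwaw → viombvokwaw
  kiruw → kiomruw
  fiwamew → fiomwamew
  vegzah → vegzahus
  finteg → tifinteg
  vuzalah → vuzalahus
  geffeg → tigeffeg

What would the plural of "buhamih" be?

fiwamew and geffeg both have last vowel 'e' yet inflect differently (fiomwamew, tigeffeg), so the last vowel is not what conditions the rule; the final letter is.
"buhamih" ends in -h. The stems ending in -h (vuzalah → vuzalahus, vegzah → vegzahus) add -us.
The other patterns: stems ending in -w insert -om- after the first vowel; stems ending in -g add the prefix ti-; stems ending in -u add the prefix zu-.
So buhamih → buhamihus.

buhamihus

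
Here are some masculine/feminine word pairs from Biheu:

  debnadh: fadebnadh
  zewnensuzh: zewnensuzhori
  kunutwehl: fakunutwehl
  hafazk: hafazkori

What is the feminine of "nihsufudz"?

"nihsufudz" has second-to-last letter 'd'. The one such stem in the data (debnadh → fadebnadh) adds the prefix fa-, so the same rule applies.
So nihsufudz → fanihsufudz.

fanihsufudz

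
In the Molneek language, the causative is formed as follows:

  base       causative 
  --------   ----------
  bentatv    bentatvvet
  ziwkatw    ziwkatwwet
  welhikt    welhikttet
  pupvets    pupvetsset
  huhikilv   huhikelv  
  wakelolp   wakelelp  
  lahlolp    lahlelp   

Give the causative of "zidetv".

"zidetv" has second-to-last letter 't'. The stems whose second-to-last letter is 't' (bentatv → bentatvvet, ziwkatw → ziwkatwwet, pupvets → pupvetsset) double the final consonant and add -et.
The other pattern: stems whose second-to-last letter is 'l' change the last vowel to 'e'.
So zidetv → zidetvvet.

zidetvvet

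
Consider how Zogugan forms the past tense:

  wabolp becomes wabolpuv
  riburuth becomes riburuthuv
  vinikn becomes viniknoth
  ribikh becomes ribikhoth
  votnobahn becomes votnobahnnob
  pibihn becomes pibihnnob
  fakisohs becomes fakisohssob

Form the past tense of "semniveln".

semnivelnuv

riburuth and ribikh both end in -h yet inflect differently (riburuthuv, ribikhoth), so the final letter is not what conditions the rule; the second-to-last letter is.
"semniveln" has second-to-last letter 'l'. The one such stem in the data (wabolp → wabolpuv) adds -uv, so the same rule applies.
So semniveln → semnivelnuv.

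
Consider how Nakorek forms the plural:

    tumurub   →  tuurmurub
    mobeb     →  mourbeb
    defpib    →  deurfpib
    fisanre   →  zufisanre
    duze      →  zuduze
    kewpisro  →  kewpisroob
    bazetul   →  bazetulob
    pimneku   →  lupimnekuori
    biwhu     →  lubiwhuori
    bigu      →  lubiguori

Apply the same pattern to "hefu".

mobeb and fisanre both have last vowel 'e' yet inflect differently (mourbeb, zufisanre), so the last vowel is not what conditions the rule; the final letter is.
"hefu" ends in -u. The stems ending in -u (pimneku → lupimnekuori, biwhu → lubiwhuori, bigu → lubiguori) add lu- … -ori around the stem.
The other patterns: stems ending in -b insert -ur- after the first vowel; stems ending in -e add the prefix zu-; stems ending in -l or -o add -ob.
So hefu → luhefuori.

luhefuori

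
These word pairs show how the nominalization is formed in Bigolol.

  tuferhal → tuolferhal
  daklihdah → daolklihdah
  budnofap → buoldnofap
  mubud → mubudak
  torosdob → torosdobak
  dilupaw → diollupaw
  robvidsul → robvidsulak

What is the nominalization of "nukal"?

nuolkal

"nukal" has last vowel 'a'. The stems whose last vowel is 'a' (tuferhal → tuolferhal, dilupaw → diollupaw, budnofap → buoldnofap) insert -ol- after the first vowel.
So nukal → nuolkal.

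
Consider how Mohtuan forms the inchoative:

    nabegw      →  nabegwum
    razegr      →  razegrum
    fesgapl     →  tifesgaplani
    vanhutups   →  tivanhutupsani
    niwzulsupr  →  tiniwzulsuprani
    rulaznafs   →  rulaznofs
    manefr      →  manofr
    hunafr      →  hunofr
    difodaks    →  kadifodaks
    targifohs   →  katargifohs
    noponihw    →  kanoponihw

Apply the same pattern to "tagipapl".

razegr and niwzulsupr both end in -r yet inflect differently (razegrum, tiniwzulsuprani), so the final letter is not what conditions the rule; the second-to-last letter is.
"tagipapl" has second-to-last letter 'p'. The stems whose second-to-last letter is 'p' (fesgapl → tifesgaplani, vanhutups → tivanhutupsani, niwzulsupr → tiniwzulsuprani) add ti- … -ani around the stem.
So tagipapl → titagipaplani.

titagipaplani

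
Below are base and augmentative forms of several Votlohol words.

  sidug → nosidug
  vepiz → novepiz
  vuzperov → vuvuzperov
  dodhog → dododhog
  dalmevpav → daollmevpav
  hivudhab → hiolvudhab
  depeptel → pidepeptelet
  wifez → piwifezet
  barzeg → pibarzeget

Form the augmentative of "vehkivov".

vevehkivov

sidug and dodhog both end in -g yet inflect differently (nosidug, dododhog), so the final letter is not what conditions the rule; the last vowel is.
"vehkivov" has last vowel 'o'. The stems whose last vowel is 'o' (vuzperov → vuvuzperov, dodhog → dododhog) repeat the first consonant+vowel as a prefix.
So vehkivov → vevehkivov.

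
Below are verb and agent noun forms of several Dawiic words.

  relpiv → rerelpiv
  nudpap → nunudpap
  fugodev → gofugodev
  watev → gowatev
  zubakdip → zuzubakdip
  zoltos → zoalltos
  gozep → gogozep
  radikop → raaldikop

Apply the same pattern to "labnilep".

"labnilep" has last vowel 'e'. The stems whose last vowel is 'e' (gozep → gogozep, watev → gowatev, fugodev → gofugodev) add the prefix go-.
The other patterns: stems whose last vowel is 'a' or 'i' repeat the first consonant+vowel as a prefix; stems whose last vowel is 'o' insert -al- after the first vowel.
So labnilep → golabnilep.

golabnilep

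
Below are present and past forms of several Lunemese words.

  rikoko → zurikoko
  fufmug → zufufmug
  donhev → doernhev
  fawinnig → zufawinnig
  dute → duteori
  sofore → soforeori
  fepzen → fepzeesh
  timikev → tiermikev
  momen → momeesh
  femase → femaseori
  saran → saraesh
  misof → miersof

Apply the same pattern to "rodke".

rodkeori

"rodke" ends in -e. The stems ending in -e (femase → femaseori, sofore → soforeori, dute → duteori) add -ori.
The other patterns: stems ending in -n drop the final letter and add -esh; stems ending in -f or -v insert -er- after the first vowel; stems ending in -g or -o add the prefix zu-.
So rodke → rodkeori.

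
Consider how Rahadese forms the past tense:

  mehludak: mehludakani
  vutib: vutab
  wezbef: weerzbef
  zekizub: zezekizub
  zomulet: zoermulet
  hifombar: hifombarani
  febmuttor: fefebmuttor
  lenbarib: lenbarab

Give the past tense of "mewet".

febmuttor and hifombar both end in -r yet inflect differently (fefebmuttor, hifombarani), so the final letter is not what conditions the rule; the last vowel is.
"mewet" has last vowel 'e'. The stems whose last vowel is 'e' (zomulet → zoermulet, wezbef → weerzbef) insert -er- after the first vowel.
So mewet → meerwet.

meerwet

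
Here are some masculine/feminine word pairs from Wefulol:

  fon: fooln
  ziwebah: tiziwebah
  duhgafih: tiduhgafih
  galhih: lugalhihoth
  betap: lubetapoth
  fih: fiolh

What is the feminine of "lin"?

fih and galhih both end in -h yet inflect differently (fiolh, lugalhihoth), so the final letter is not what conditions the rule; the number of vowels is.
"lin" has 1 vowel. The stems with 1 vowel (fon → fooln, fih → fiolh) insert -ol- after the first vowel.
The other patterns: stems with 2 vowels add lu- … -oth around the stem; stems with 3 vowels add the prefix ti-.
So lin → lioln.

lioln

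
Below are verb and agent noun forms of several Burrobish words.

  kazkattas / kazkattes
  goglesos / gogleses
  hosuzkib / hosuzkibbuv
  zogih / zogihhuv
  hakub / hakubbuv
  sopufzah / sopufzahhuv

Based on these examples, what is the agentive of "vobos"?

vobes

kazkattas and sopufzah both have last vowel 'a' yet inflect differently (kazkattes, sopufzahhuv), so the last vowel is not what conditions the rule; the final letter is.
"vobos" ends in -s. The stems ending in -s (kazkattas → kazkattes, goglesos → gogleses) change the last vowel to 'e'.
So vobos → vobes.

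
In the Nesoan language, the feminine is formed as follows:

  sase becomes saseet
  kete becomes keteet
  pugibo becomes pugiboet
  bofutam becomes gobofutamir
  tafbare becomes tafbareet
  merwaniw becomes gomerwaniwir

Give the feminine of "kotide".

pugibo and merwaniw both have 3 vowels yet inflect differently (pugiboet, gomerwaniwir), so the number of vowels is not what conditions the rule; whether the stem ends in a vowel or a consonant is.
"kotide" ends in a vowel. The stems ending in a vowel (pugibo → pugiboet, tafbare → tafbareet, kete → keteet) add -et.
So kotide → kotideet.

kotideet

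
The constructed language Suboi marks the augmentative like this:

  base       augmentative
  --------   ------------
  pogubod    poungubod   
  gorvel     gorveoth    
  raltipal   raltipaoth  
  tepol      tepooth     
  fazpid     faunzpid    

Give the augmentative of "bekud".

beunkud

"bekud" ends in -d. The stems ending in -d (fazpid → faunzpid, pogubod → poungubod) insert -un- after the first vowel.
The other pattern: stems ending in -l drop the final letter and add -oth.
So bekud → beunkud.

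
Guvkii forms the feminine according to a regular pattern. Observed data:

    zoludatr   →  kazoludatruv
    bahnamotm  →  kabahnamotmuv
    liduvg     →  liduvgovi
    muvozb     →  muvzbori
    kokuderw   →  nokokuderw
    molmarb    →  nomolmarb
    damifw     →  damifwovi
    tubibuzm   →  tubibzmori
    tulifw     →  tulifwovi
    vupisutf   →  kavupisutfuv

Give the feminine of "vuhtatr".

molmarb and muvozb both end in -b yet inflect differently (nomolmarb, muvzbori), so the final letter is not what conditions the rule; the second-to-last letter is.
"vuhtatr" has second-to-last letter 't'. The stems whose second-to-last letter is 't' (bahnamotm → kabahnamotmuv, vupisutf → kavupisutfuv, zoludatr → kazoludatruv) add ka- … -uv around the stem.
The other patterns: stems whose second-to-last letter is 'r' add the prefix no-; stems whose second-to-last letter is 'z' delete the last vowel and add -ori; stems whose second-to-last letter is 'f' or 'v' add -ovi.
So vuhtatr → kavuhtatruv.

kavuhtatruv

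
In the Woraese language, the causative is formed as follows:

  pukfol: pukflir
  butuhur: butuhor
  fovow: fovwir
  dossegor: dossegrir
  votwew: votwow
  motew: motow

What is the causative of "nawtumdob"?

fovow and votwew both end in -w yet inflect differently (fovwir, votwow), so the final letter is not what conditions the rule; the last vowel is.
"nawtumdob" has last vowel 'o'. The stems whose last vowel is 'o' (pukfol → pukflir, fovow → fovwir, dossegor → dossegrir) delete the last vowel and add -ir.
So nawtumdob → nawtumdbir.

nawtumdbir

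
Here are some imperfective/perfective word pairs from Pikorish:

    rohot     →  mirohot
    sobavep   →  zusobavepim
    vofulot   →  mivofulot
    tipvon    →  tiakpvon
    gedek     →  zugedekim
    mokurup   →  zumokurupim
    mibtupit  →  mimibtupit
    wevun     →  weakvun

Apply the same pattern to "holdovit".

tipvon and vofulot both have last vowel 'o' yet inflect differently (tiakpvon, mivofulot), so the last vowel is not what conditions the rule; the final letter is.
"holdovit" ends in -t. The stems ending in -t (vofulot → mivofulot, rohot → mirohot, mibtupit → mimibtupit) add the prefix mi-.
So holdovit → miholdovit.

miholdovit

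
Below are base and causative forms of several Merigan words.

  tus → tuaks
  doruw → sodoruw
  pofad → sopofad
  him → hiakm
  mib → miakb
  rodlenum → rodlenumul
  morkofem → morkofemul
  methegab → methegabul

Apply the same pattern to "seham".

him and rodlenum both end in -m yet inflect differently (hiakm, rodlenumul), so the final letter is not what conditions the rule; the number of vowels is.
"seham" has 2 vowels. The stems with 2 vowels (doruw → sodoruw, pofad → sopofad) add the prefix so-.
So seham → soseham.

soseham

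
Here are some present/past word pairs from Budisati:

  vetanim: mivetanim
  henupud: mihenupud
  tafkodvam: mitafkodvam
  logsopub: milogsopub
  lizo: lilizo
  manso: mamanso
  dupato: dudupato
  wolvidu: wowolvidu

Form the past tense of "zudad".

"zudad" ends in a consonant. The stems ending in a consonant (vetanim → mivetanim, henupud → mihenupud, tafkodvam → mitafkodvam) add the prefix mi-.
So zudad → mizudad.

mizudad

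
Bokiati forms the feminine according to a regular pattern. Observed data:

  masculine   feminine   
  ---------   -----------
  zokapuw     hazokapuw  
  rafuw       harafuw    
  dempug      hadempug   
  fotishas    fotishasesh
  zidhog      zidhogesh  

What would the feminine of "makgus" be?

hamakgus

dempug and zidhog both end in -g yet inflect differently (hadempug, zidhogesh), so the final letter is not what conditions the rule; the last vowel is.
"makgus" has last vowel 'u'. The stems whose last vowel is 'u' (zokapuw → hazokapuw, rafuw → harafuw, dempug → hadempug) add the prefix ha-.
So makgus → hamakgus.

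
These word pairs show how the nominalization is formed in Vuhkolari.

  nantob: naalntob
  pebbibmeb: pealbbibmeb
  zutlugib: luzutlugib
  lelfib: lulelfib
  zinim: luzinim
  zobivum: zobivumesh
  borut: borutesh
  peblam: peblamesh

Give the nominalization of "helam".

helamesh

nantob and zutlugib both end in -b yet inflect differently (naalntob, luzutlugib), so the final letter is not what conditions the rule; the last vowel is.
"helam" has last vowel 'a'. The one such stem in the data (peblam → peblamesh) adds -esh, so the same rule applies.
So helam → helamesh.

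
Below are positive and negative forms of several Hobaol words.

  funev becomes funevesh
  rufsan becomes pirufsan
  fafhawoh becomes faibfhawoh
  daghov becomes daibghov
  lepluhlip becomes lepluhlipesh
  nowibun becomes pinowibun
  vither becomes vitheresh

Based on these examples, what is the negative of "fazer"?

fazeresh

daghov and funev both end in -v yet inflect differently (daibghov, funevesh), so the final letter is not what conditions the rule; the last vowel is.
"fazer" has last vowel 'e'. The stems whose last vowel is 'e' (funev → funevesh, vither → vitheresh) add -esh.
The other patterns: stems whose last vowel is 'a' or 'u' add the prefix pi-; stems whose last vowel is 'o' insert -ib- after the first vowel.
So fazer → fazeresh.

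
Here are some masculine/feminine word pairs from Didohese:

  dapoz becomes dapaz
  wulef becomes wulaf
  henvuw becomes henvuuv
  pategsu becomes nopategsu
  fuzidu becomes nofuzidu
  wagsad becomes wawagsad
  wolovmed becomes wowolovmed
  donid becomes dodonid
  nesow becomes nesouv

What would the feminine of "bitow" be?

wolovmed and wulef both have last vowel 'e' yet inflect differently (wowolovmed, wulaf), so the last vowel is not what conditions the rule; the final letter is.
"bitow" ends in -w. The stems ending in -w (nesow → nesouv, henvuw → henvuuv) drop the final letter and add -uv.
So bitow → bitouv.

bitouv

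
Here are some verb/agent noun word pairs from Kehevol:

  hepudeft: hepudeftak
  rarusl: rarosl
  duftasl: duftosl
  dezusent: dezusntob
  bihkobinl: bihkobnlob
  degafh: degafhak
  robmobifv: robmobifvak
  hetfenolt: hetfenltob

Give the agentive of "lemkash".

lemkosh

"lemkash" has second-to-last letter 's'. The stems whose second-to-last letter is 's' (duftasl → duftosl, rarusl → rarosl) change the last vowel to 'o'.
So lemkash → lemkosh.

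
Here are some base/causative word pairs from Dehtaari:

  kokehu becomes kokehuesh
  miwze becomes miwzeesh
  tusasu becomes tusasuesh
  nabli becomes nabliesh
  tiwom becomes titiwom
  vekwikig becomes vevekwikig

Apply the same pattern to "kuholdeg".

kukuholdeg

nabli and vekwikig both have last vowel 'i' yet inflect differently (nabliesh, vevekwikig), so the last vowel is not what conditions the rule; whether the stem ends in a vowel or a consonant is.
"kuholdeg" ends in a consonant. The stems ending in a consonant (tiwom → titiwom, vekwikig → vevekwikig) repeat the first consonant+vowel as a prefix.
The other pattern: stems ending in a vowel add -esh.
So kuholdeg → kukuholdeg.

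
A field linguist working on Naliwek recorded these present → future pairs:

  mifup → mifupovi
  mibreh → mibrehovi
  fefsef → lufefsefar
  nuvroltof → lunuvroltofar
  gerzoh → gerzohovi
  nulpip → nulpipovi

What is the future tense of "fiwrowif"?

lufiwrowifar

nuvroltof and gerzoh both have last vowel 'o' yet inflect differently (lunuvroltofar, gerzohovi), so the last vowel is not what conditions the rule; the final letter is.
"fiwrowif" ends in -f. The stems ending in -f (fefsef → lufefsefar, nuvroltof → lunuvroltofar) add lu- … -ar around the stem.
The other pattern: stems ending in -h or -p add -ovi.
So fiwrowif → lufiwrowifar.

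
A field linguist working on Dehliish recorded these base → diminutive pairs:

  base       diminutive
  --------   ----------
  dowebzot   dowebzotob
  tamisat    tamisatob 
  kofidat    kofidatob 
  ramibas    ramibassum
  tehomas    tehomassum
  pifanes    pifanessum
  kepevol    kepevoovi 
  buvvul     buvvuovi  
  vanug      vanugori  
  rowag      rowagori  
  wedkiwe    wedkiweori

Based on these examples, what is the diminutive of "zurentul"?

tamisat and ramibas both have last vowel 'a' yet inflect differently (tamisatob, ramibassum), so the last vowel is not what conditions the rule; the final letter is.
"zurentul" ends in -l. The stems ending in -l (kepevol → kepevoovi, buvvul → buvvuovi) drop the final letter and add -ovi.
So zurentul → zurentuovi.

zurentuovi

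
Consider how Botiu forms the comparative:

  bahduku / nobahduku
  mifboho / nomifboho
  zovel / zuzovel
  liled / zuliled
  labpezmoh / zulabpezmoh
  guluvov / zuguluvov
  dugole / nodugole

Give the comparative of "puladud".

zupuladud

guluvov and mifboho both have last vowel 'o' yet inflect differently (zuguluvov, nomifboho), so the last vowel is not what conditions the rule; whether the stem ends in a vowel or a consonant is.
"puladud" ends in a consonant. The stems ending in a consonant (guluvov → zuguluvov, zovel → zuzovel, labpezmoh → zulabpezmoh) add the prefix zu-.
The other pattern: stems ending in a vowel add the prefix no-.
So puladud → zupuladud.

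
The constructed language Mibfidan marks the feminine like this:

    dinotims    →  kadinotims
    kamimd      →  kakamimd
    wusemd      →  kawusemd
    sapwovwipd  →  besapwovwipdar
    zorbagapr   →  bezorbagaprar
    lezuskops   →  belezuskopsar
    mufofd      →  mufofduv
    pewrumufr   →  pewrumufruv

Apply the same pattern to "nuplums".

"nuplums" has second-to-last letter 'm'. The stems whose second-to-last letter is 'm' (dinotims → kadinotims, kamimd → kakamimd, wusemd → kawusemd) add the prefix ka-.
The other patterns: stems whose second-to-last letter is 'p' add be- … -ar around the stem; stems whose second-to-last letter is 'f' add -uv.
So nuplums → kanuplums.

kanuplums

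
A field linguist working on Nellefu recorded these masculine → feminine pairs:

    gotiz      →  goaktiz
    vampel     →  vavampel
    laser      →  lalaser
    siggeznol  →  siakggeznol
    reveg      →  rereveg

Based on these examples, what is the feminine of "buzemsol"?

vampel and siggeznol both end in -l yet inflect differently (vavampel, siakggeznol), so the final letter is not what conditions the rule; the last vowel is.
"buzemsol" has last vowel 'o'. The one such stem in the data (siggeznol → siakggeznol) inserts -ak- after the first vowel (as does gotiz), so the same rule applies.
So buzemsol → buakzemsol.

buakzemsol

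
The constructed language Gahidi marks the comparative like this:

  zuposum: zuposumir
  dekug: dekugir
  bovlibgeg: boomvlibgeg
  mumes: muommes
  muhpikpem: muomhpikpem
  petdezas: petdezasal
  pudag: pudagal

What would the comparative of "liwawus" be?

liwawusir

dekug and bovlibgeg both end in -g yet inflect differently (dekugir, boomvlibgeg), so the final letter is not what conditions the rule; the last vowel is.
"liwawus" has last vowel 'u'. The stems whose last vowel is 'u' (zuposum → zuposumir, dekug → dekugir) add -ir.
So liwawus → liwawusir.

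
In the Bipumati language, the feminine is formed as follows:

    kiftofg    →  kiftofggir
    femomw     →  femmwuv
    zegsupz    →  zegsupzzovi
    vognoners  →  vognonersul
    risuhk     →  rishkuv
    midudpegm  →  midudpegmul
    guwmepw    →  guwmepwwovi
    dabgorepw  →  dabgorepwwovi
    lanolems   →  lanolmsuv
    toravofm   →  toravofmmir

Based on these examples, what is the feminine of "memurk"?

memurkul

"memurk" has second-to-last letter 'r'. The one such stem in the data (vognoners → vognonersul) adds -ul, so the same rule applies.
So memurk → memurkul.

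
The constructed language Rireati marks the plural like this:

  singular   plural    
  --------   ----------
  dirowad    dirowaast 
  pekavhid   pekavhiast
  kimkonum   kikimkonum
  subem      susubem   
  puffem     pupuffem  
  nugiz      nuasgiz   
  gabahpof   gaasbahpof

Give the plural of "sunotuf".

pekavhid and nugiz both have last vowel 'i' yet inflect differently (pekavhiast, nuasgiz), so the last vowel is not what conditions the rule; the final letter is.
"sunotuf" ends in -f. The one such stem in the data (gabahpof → gaasbahpof) inserts -as- after the first vowel (as does nugiz), so the same rule applies.
The other patterns: stems ending in -d drop the final letter and add -ast; stems ending in -m repeat the first consonant+vowel as a prefix.
So sunotuf → suasnotuf.

suasnotuf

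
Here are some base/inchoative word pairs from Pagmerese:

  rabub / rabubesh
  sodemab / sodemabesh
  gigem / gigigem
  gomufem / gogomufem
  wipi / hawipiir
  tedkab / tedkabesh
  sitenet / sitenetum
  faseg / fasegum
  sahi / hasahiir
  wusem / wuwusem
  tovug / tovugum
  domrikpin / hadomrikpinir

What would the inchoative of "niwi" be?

gigem and sitenet both have last vowel 'e' yet inflect differently (gigigem, sitenetum), so the last vowel is not what conditions the rule; the final letter is.
"niwi" ends in -i. The stems ending in -i (wipi → hawipiir, sahi → hasahiir) add ha- … -ir around the stem.
The other patterns: stems ending in -m repeat the first consonant+vowel as a prefix; stems ending in -g or -t add -um; stems ending in -b add -esh.
So niwi → haniwiir.

haniwiir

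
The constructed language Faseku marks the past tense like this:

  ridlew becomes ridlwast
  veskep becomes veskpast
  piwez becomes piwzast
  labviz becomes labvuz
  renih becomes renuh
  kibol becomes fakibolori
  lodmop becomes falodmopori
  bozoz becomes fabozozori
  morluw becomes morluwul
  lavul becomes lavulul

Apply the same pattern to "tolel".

"tolel" has last vowel 'e'. The stems whose last vowel is 'e' (ridlew → ridlwast, veskep → veskpast, piwez → piwzast) delete the last vowel and add -ast.
So tolel → tollast.

tollast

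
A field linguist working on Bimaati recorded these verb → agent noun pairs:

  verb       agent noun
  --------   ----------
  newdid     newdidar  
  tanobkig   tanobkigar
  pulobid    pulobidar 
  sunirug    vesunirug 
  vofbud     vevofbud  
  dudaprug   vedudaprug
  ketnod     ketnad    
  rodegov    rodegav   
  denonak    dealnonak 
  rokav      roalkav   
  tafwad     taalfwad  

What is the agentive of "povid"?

tanobkig and sunirug both end in -g yet inflect differently (tanobkigar, vesunirug), so the final letter is not what conditions the rule; the last vowel is.
"povid" has last vowel 'i'. The stems whose last vowel is 'i' (newdid → newdidar, tanobkig → tanobkigar, pulobid → pulobidar) add -ar.
So povid → povidar.

povidar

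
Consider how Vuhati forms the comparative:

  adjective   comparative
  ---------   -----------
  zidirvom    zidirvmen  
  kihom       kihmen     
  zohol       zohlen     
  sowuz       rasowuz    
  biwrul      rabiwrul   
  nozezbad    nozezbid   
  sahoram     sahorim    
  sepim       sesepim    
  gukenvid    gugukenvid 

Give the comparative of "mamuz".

ramamuz

zohol and biwrul both end in -l yet inflect differently (zohlen, rabiwrul), so the final letter is not what conditions the rule; the last vowel is.
"mamuz" has last vowel 'u'. The stems whose last vowel is 'u' (sowuz → rasowuz, biwrul → rabiwrul) add the prefix ra-.
The other patterns: stems whose last vowel is 'o' delete the last vowel and add -en; stems whose last vowel is 'a' change the last vowel to 'i'; stems whose last vowel is 'i' repeat the first consonant+vowel as a prefix.
So mamuz → ramamuz.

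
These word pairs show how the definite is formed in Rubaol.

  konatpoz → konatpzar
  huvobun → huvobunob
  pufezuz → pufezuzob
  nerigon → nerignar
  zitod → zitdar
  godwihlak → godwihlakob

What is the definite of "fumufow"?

fumufwar

nerigon and huvobun both end in -n yet inflect differently (nerignar, huvobunob), so the final letter is not what conditions the rule; the last vowel is.
"fumufow" has last vowel 'o'. The stems whose last vowel is 'o' (konatpoz → konatpzar, zitod → zitdar, nerigon → nerignar) delete the last vowel and add -ar.
The other pattern: stems whose last vowel is 'a' or 'u' add -ob.
So fumufow → fumufwar.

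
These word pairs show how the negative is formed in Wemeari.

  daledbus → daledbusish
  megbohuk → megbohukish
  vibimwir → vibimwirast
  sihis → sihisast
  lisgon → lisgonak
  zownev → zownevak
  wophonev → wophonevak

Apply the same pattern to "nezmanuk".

nezmanukish

"nezmanuk" has last vowel 'u'. The stems whose last vowel is 'u' (daledbus → daledbusish, megbohuk → megbohukish) add -ish.
So nezmanuk → nezmanukish.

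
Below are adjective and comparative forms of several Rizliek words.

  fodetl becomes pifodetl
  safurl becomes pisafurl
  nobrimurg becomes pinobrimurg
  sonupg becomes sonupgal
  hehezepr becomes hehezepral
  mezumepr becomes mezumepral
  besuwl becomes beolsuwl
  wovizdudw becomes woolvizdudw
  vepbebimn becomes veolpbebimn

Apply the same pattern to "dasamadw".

nobrimurg and sonupg both end in -g yet inflect differently (pinobrimurg, sonupgal), so the final letter is not what conditions the rule; the second-to-last letter is.
"dasamadw" has second-to-last letter 'd'. The one such stem in the data (wovizdudw → woolvizdudw) inserts -ol- after the first vowel (as do besuwl, vepbebimn), so the same rule applies.
The other patterns: stems whose second-to-last letter is 'r' or 't' add the prefix pi-; stems whose second-to-last letter is 'p' add -al.
So dasamadw → daolsamadw.

daolsamadw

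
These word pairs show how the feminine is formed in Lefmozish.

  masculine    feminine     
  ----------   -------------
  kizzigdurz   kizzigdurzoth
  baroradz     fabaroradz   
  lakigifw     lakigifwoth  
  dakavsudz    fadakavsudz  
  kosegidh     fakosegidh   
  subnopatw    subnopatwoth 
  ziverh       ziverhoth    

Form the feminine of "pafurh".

dakavsudz and kizzigdurz both end in -z yet inflect differently (fadakavsudz, kizzigdurzoth), so the final letter is not what conditions the rule; the second-to-last letter is.
"pafurh" has second-to-last letter 'r'. The stems whose second-to-last letter is 'r' (kizzigdurz → kizzigdurzoth, ziverh → ziverhoth) add -oth.
The other pattern: stems whose second-to-last letter is 'd' add the prefix fa-.
So pafurh → pafurhoth.

pafurhoth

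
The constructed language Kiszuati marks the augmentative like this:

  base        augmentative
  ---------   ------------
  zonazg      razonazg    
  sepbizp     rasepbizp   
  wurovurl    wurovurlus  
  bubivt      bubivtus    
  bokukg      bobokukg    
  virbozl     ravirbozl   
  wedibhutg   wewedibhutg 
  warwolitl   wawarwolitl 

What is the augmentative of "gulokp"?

zonazg and wedibhutg both end in -g yet inflect differently (razonazg, wewedibhutg), so the final letter is not what conditions the rule; the second-to-last letter is.
"gulokp" has second-to-last letter 'k'. The one such stem in the data (bokukg → bobokukg) repeats the first consonant+vowel as a prefix (as do wedibhutg, warwolitl), so the same rule applies.
The other patterns: stems whose second-to-last letter is 'z' add the prefix ra-; stems whose second-to-last letter is 'r' or 'v' add -us.
So gulokp → gugulokp.

gugulokp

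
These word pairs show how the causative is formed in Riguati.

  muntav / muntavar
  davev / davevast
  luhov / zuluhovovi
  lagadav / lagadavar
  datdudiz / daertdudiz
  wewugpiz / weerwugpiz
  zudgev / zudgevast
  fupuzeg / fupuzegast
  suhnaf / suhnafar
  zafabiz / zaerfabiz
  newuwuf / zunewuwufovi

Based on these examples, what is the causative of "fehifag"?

"fehifag" has last vowel 'a'. The stems whose last vowel is 'a' (lagadav → lagadavar, suhnaf → suhnafar, muntav → muntavar) add -ar.
The other patterns: stems whose last vowel is 'i' insert -er- after the first vowel; stems whose last vowel is 'e' add -ast; stems whose last vowel is 'o' or 'u' add zu- … -ovi around the stem.
So fehifag → fehifagar.

fehifagar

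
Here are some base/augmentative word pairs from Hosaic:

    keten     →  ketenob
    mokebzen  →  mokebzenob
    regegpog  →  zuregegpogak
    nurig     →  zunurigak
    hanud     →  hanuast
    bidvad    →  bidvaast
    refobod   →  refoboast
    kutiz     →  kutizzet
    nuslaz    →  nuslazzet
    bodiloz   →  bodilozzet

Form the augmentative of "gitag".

zugitagak

regegpog and refobod both have last vowel 'o' yet inflect differently (zuregegpogak, refoboast), so the last vowel is not what conditions the rule; the final letter is.
"gitag" ends in -g. The stems ending in -g (regegpog → zuregegpogak, nurig → zunurigak) add zu- … -ak around the stem.
The other patterns: stems ending in -n add -ob; stems ending in -d drop the final letter and add -ast; stems ending in -z double the final consonant and add -et.
So gitag → zugitagak.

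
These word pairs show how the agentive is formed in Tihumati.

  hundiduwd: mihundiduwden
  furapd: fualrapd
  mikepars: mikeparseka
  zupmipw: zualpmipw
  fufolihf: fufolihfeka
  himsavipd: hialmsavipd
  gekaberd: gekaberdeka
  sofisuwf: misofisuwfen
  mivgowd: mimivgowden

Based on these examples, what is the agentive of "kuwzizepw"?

kualwzizepw

"kuwzizepw" has second-to-last letter 'p'. The stems whose second-to-last letter is 'p' (zupmipw → zualpmipw, himsavipd → hialmsavipd, furapd → fualrapd) insert -al- after the first vowel.
The other patterns: stems whose second-to-last letter is 'w' add mi- … -en around the stem; stems whose second-to-last letter is 'h' or 'r' add -eka.
So kuwzizepw → kualwzizepw.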